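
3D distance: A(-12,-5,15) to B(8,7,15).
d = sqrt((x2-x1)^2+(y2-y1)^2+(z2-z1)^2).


dx=20, dy=12, dz=0
d = sqrt(400+144+0) = sqrt(544) = 23.3238

23.3238


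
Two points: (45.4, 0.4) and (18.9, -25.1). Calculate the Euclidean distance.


dx = 18.9 - 45.4 = -26.5
dy = -25.1 - 0.4 = -25.5
d = sqrt(702.25 + 650.25) = sqrt(1352.5) = 36.7764

36.7764


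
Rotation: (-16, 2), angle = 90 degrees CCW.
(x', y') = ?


cos(90) = 0, sin(90) = 1
x' = -16*0 - 2*1 = -2
y' = -16*1 + 2*0 = -16

(-2, -16)


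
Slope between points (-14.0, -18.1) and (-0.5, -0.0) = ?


dy = -0.0 + 18.1 = 18.1
dx = -0.5 + 14.0 = 13.5
m = 18.1/13.5 = 1.3407

m = 1.3407


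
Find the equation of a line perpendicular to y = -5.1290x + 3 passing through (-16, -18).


Perpendicular slope = -1/m1 = -1/(-5.1290) = 0.1950
b2 = y0 - m2*x0 = -18 - 16/(-5.1290) = -18 + 3.1195 = -14.8805

y = 0.1950x - 14.8805


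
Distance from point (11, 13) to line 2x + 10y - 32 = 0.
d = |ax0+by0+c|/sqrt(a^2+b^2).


|2*11 + 10*13 - 32| = |120| = 120
sqrt(4 + 100) = sqrt(104) = 10.1980
d = 120/sqrt(104) = 11.7670

11.7670


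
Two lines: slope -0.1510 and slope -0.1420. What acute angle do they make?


m1-m2 = -0.009
1+m1*m2 = 1.021442
tan(theta) = |-0.009/1.021442| = 0.008811
theta = arctan(|-0.009/1.021442|) = 0.5048 degrees (acute angle)

0.5048 degrees


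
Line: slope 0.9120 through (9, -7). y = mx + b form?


y + 7 = 0.9120(x - 9)
y = 0.9120x - 7 - 0.9120*9
y = 0.9120x - 15.2080

y = 0.9120x - 15.2080


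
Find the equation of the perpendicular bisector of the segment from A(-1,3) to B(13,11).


Midpoint = (6, 7)
Slope of AB = dy/dx = 8/14 = 0.5714
Perp slope = -dx/dy = -14/8 = -1.7500
b = My - (perp slope)*Mx = 7 + (14*6)/8 = 7 + 10.5000 = 17.5000

y = -1.7500x + 17.5000


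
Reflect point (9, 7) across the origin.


Reflection rule for origin: (-x, -y)
(9, 7) -> (-9, -7)

(-9, -7)


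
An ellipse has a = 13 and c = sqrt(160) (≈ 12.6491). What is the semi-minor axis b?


b^2 = 13^2 - (sqrt(160))^2 = 169 - 160 = 9
b = sqrt(9) = 3

b = 3


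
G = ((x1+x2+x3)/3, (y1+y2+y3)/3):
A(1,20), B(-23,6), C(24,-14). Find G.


Gx = (1- 23+24)/3 = 2/3 = 0.6667
Gy = (20+6- 14)/3 = 12/3 = 4.0000

G = (0.6667, 4.0000)


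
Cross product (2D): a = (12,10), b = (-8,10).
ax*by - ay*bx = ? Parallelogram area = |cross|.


cross = 12*10 - 10*(-8) = 120 + 80 = 200
Parallelogram area = |200| = 200

cross = 200, parallelogram area = 200


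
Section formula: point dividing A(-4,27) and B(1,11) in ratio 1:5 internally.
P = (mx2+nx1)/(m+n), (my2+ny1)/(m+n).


Px = (1*1 + 5*(-4))/6 = -19/6 = -3.1667
Py = (1*11 + 5*27)/6 = 146/6 = 24.3333

P = (-3.1667, 24.3333)


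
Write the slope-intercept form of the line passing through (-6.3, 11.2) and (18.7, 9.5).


m = (-1.7)/(25.0) = -0.0680
b = y1 - m*x1 = 11.2 - (-1.7*(-6.3))/(25.0) = 11.2 - 0.4284 = 10.7716

y = -0.0680x + 10.7716


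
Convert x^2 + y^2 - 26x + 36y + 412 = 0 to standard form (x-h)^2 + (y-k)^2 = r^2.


h = -D/2 = 26/2 = 13
k = -E/2 = -36/2 = -18
r^2 = h^2 + k^2 - F = 169 + 324 - 412 = 81
r = 9

Center (13, -18), radius = 9


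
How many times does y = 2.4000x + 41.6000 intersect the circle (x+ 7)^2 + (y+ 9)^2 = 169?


Substitute y = 2.4000x + 41.6000: (x+ 7)^2 + (2.4000x+41.6000+ 9)^2 = 169
Expand to Ax^2 + Bx + C = 0, where b-k = 50.6
A = 1+m^2 = 6.76
B = 2(m(b-k) - h) = 2(2.4000*50.6 + 7) = 256.88
C = h^2 + (b-k)^2 - r^2 = 49 + 2560.36 - 169 = 2440.36
disc = B^2-4AC = 65987.3344 - 65987.3344 = 0
disc = 0

1 intersection point (tangent)


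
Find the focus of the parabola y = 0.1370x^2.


a = 0.1370
4a = 0.5480
focus = (0, 1/0.5480) = (0, 1.8248)

Focus = (0, 1.8248)


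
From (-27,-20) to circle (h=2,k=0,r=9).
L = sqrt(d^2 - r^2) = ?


d = sqrt((-27-2)^2 + (-20-0)^2) = sqrt(841+400) = 35.2278
L = sqrt(1241.0000 - 81) = sqrt(1160.0000) = 34.0588

34.0588


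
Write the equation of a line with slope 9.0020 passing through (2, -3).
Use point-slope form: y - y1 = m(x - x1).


y + 3 = 9.0020(x - 2)
y = 9.0020x - 3 - 9.0020*2
y = 9.0020x - 21.0040

y = 9.0020x - 21.0040


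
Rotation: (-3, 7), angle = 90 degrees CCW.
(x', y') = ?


cos(90) = 0, sin(90) = 1
x' = -3*0 - 7*1 = -7
y' = -3*1 + 7*0 = -3

(-7, -3)


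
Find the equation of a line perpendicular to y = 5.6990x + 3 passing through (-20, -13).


Perpendicular slope = -1/m1 = -1/5.6990 = -0.1755
b2 = y0 - m2*x0 = -13 - 20/5.6990 = -13 - 3.5094 = -16.5094

y = -0.1755x - 16.5094


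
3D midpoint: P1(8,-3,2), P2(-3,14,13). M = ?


Mx = (8- 3)/2 = 2.5000
My = (-3+14)/2 = 5.5000
Mz = (2+13)/2 = 7.5000

M = (2.5000, 5.5000, 7.5000)


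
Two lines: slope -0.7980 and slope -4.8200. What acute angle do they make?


m1-m2 = 4.022
1+m1*m2 = 4.84636
tan(theta) = |4.022/4.84636| = 0.829901
theta = arctan(|4.022/4.84636|) = 39.6893 degrees (acute angle)

39.6893 degrees


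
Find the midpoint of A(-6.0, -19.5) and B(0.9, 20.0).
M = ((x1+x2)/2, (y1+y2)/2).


Mx = (-6.0 + 0.9)/2 = -5.1/2 = -2.5500
My = (-19.5 + 20.0)/2 = 0.5/2 = 0.2500

(-2.5500, 0.2500)


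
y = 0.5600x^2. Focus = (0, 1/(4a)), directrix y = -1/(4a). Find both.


a = 0.5600
1/(4a) = 0.4464
Focus = (0, 0.4464)
Directrix: y = -0.4464

Focus = (0, 0.4464), Directrix: y = -0.4464


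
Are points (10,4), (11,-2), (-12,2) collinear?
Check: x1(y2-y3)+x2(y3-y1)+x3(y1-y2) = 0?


10*(-2-2) + 11*(2-4) - 12*(4+ 2)
= -40 - 22 - 72 = -134

No, not collinear (determinant = -134)


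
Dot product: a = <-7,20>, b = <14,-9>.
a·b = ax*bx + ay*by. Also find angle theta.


a·b = -7*14 + 20*(-9) = -98 - 180 = -278
|a| = sqrt(49+400) = 21.1896
|b| = sqrt(196+81) = 16.6433
cos(theta) = -278/(sqrt(449)*sqrt(277)) = -278/sqrt(124373) = -0.788282
theta = arccos(-278/sqrt(124373)) = 142.0253 degrees

a·b = -278, theta = 142.0253 deg


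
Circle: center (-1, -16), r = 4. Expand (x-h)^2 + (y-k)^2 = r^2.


(x+ 1)^2 + (y+ 16)^2 = 4^2
D = -2h = 2, E = -2k = 32
F = h^2+k^2-r^2 = 1+256-16 = 241

x^2 + y^2 + 2x + 32y + 241 = 0


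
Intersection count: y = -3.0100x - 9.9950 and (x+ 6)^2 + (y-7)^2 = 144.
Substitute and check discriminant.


Substitute y = -3.0100x - 9.9950: (x+ 6)^2 + (-3.0100x- 9.9950-7)^2 = 144
Expand to Ax^2 + Bx + C = 0, where b-k = -16.995
A = 1+m^2 = 10.0601
B = 2(m(b-k) - h) = 2(-3.0100*(-16.995) + 6) = 114.3099
C = h^2 + (b-k)^2 - r^2 = 36 + 288.830025 - 144 = 180.830025
disc = B^2-4AC = 13066.7532 - 7276.6725 = 5790.0807
disc > 0

2 intersection points


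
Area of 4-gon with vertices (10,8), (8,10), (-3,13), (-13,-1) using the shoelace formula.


sum(xi*y_{i+1}) = 10*10 + 8*13 - 3*(-1) - 13*8 = 103
sum(yi*x_{i+1}) = 8*8 + 10*(-3) + 13*(-13) - 1*10 = -145
Area = |103 + 145|/2 = 248/2 = 124.0000

124.0000 sq units


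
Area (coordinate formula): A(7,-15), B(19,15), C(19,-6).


7*(15+ 6) = 147
19*(-6+ 15) = 171
19*(-15-15) = -570
sum = -252
Area = |-252|/2 = 126.0000

126.0000 sq units


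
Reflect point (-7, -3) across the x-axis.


Reflection rule for x-axis: (x, -y)
(-7, -3) -> (-7, 3)

(-7, 3)


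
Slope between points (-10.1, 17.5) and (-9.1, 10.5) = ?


dy = 10.5 - 17.5 = -7.0
dx = -9.1 + 10.1 = 1.0
m = -7.0/1.0 = -7.0000

m = -7.0000


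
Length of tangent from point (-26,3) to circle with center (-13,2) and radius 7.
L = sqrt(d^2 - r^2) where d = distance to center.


d = sqrt((-26+ 13)^2 + (3-2)^2) = sqrt(169+1) = 13.0384
L = sqrt(170.0000 - 49) = sqrt(121.0000) = 11.0000

11.0000


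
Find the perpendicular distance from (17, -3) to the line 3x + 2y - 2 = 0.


|3*17 + 2*(-3) - 2| = |43| = 43
sqrt(9 + 4) = sqrt(13) = 3.6056
d = 43/sqrt(13) = 11.9261

11.9261


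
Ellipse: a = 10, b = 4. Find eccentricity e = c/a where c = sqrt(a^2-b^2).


c = sqrt(100-16) = sqrt(84) = 9.1652
e = c/a = sqrt(84)/10 = 0.9165

e = 0.9165


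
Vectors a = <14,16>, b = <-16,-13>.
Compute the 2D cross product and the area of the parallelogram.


cross = 14*(-13) - 16*(-16) = -182 + 256 = 74
Parallelogram area = |74| = 74

cross = 74, parallelogram area = 74


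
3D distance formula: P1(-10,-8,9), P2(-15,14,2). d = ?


dx=-5, dy=22, dz=-7
d = sqrt(25+484+49) = sqrt(558) = 23.6220

23.6220


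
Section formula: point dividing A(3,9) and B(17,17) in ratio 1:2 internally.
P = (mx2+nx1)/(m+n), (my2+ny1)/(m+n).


Px = (1*17 + 2*3)/3 = 23/3 = 7.6667
Py = (1*17 + 2*9)/3 = 35/3 = 11.6667

P = (7.6667, 11.6667)


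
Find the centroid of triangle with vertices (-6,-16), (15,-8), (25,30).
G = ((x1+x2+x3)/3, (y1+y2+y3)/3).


Gx = (-6+15+25)/3 = 34/3 = 11.3333
Gy = (-16- 8+30)/3 = 6/3 = 2.0000

G = (11.3333, 2.0000)


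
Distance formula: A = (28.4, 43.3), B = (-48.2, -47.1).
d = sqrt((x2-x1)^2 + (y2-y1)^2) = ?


dx = -48.2 - 28.4 = -76.6
dy = -47.1 - 43.3 = -90.4
d = sqrt(5867.56 + 8172.16) = sqrt(14039.72) = 118.4893

118.4893


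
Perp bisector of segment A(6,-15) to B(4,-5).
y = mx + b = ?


Midpoint = (5, -10)
Slope of AB = dy/dx = 10/(-2) = -5.0000
Perp slope = -dx/dy = 2/10 = 0.2000
b = My - (perp slope)*Mx = -10 + (-2*5)/10 = -10 - 1.0000 = -11.0000

y = 0.2000x - 11.0000


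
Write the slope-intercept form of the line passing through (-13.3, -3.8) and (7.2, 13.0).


m = (16.8)/(20.5) = 0.8195
b = y1 - m*x1 = -3.8 - (16.8*(-13.3))/(20.5) = -3.8 + 10.8995 = 7.0995

y = 0.8195x + 7.0995


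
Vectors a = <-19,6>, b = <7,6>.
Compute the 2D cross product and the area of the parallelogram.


cross = -19*6 - 6*7 = -114 - 42 = -156
Parallelogram area = |-156| = 156

cross = -156, parallelogram area = 156


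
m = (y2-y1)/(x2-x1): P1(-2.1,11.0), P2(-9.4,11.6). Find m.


dy = 11.6 - 11.0 = 0.6
dx = -9.4 + 2.1 = -7.3
m = 0.6/(-7.3) = -0.0822

m = -0.0822


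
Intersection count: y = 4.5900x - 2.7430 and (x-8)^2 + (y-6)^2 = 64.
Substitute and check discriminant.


Substitute y = 4.5900x - 2.7430: (x-8)^2 + (4.5900x- 2.7430-6)^2 = 64
Expand to Ax^2 + Bx + C = 0, where b-k = -8.743
A = 1+m^2 = 22.0681
B = 2(m(b-k) - h) = 2(4.5900*(-8.743) - 8) = -96.26074
C = h^2 + (b-k)^2 - r^2 = 64 + 76.440049 - 64 = 76.440049
disc = B^2-4AC = 9266.1301 - 6747.5466 = 2518.5835
disc > 0

2 intersection points


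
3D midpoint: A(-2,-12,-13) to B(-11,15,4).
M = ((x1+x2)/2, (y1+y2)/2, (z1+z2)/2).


Mx = (-2- 11)/2 = -6.5000
My = (-12+15)/2 = 1.5000
Mz = (-13+4)/2 = -4.5000

M = (-6.5000, 1.5000, -4.5000)


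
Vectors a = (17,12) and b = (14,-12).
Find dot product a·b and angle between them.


a·b = 17*14 + 12*(-12) = 238 - 144 = 94
|a| = sqrt(289+144) = 20.8087
|b| = sqrt(196+144) = 18.4391
cos(theta) = 94/(sqrt(433)*sqrt(340)) = 94/sqrt(147220) = 0.244988
theta = arccos(94/sqrt(147220)) = 75.8189 degrees

a·b = 94, theta = 75.8189 deg


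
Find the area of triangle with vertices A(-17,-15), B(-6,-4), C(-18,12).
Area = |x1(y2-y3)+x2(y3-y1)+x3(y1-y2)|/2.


-17*(-4-12) = 272
-6*(12+ 15) = -162
-18*(-15+ 4) = 198
sum = 308
Area = |308|/2 = 154.0000

154.0000 sq units


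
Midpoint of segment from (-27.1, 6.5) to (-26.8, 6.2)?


Mx = (-27.1 - 26.8)/2 = -53.9/2 = -26.9500
My = (6.5 + 6.2)/2 = 12.7/2 = 6.3500

(-26.9500, 6.3500)


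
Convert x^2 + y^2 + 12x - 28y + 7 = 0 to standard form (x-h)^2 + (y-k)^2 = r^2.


h = -D/2 = -12/2 = -6
k = -E/2 = 28/2 = 14
r^2 = h^2 + k^2 - F = 36 + 196 - 7 = 225
r = 15

Center (-6, 14), radius = 15


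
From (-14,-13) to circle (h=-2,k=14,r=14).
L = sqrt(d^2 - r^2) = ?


d = sqrt((-14+ 2)^2 + (-13-14)^2) = sqrt(144+729) = 29.5466
L = sqrt(873.0000 - 196) = sqrt(677.0000) = 26.0192

26.0192


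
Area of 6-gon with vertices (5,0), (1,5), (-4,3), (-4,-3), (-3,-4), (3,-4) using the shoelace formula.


sum(xi*y_{i+1}) = 5*5 + 1*3 - 4*(-3) - 4*(-4) - 3*(-4) + 3*0 = 68
sum(yi*x_{i+1}) = 0*1 + 5*(-4) + 3*(-4) - 3*(-3) - 4*3 - 4*5 = -55
Area = |68 + 55|/2 = 123/2 = 61.5000

61.5000 sq units


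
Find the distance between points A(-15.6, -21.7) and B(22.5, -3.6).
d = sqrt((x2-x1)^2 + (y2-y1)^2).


dx = 22.5 + 15.6 = 38.1
dy = -3.6 + 21.7 = 18.1
d = sqrt(1451.61 + 327.61) = sqrt(1779.22) = 42.1808

42.1808


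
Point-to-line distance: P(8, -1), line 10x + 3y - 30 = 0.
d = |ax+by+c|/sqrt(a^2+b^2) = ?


|10*8 + 3*(-1) - 30| = |47| = 47
sqrt(100 + 9) = sqrt(109) = 10.4403
d = 47/sqrt(109) = 4.5018

4.5018


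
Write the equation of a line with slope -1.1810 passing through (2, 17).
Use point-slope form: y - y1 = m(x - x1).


y - 17 = -1.1810(x - 2)
y = -1.1810x + 17 + 1.1810*2
y = -1.1810x + 19.3620

y = -1.1810x + 19.3620


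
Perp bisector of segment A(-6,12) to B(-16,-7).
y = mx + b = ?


Midpoint = (-11, 2.5)
Slope of AB = dy/dx = -19/(-10) = 1.9000
Perp slope = -dx/dy = -10/19 = -0.5263
b = My - (perp slope)*Mx = 2.5 + (-10*(-11))/(-19) = 2.5 - 5.7895 = -3.2895

y = -0.5263x - 3.2895


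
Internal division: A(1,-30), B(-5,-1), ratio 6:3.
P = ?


Px = (6*(-5) + 3*1)/9 = -27/9 = -3.0000
Py = (6*(-1) + 3*(-30))/9 = -96/9 = -10.6667

P = (-3.0000, -10.6667)


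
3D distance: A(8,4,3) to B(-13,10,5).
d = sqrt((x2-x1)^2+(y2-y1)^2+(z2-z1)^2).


dx=-21, dy=6, dz=2
d = sqrt(441+36+4) = sqrt(481) = 21.9317

21.9317


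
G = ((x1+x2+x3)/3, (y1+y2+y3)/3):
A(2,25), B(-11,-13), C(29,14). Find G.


Gx = (2- 11+29)/3 = 20/3 = 6.6667
Gy = (25- 13+14)/3 = 26/3 = 8.6667

G = (6.6667, 8.6667)


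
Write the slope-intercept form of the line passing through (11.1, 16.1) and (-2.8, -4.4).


m = (-20.5)/(-13.9) = 1.4748
b = y1 - m*x1 = 16.1 - (-20.5*11.1)/(-13.9) = 16.1 - 16.3705 = -0.2705

y = 1.4748x - 0.2705


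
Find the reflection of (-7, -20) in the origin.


Reflection rule for origin: (-x, -y)
(-7, -20) -> (7, 20)

(7, 20)


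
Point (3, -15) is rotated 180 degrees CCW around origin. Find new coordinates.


cos(180) = -1, sin(180) = 0
x' = 3*(-1) + 15*0 = -3
y' = 3*0 - 15*(-1) = 15

(-3, 15)


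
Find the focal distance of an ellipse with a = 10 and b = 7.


c^2 = 10^2 - 7^2 = 100 - 49 = 51
c = sqrt(51) = 7.1414

c = 7.1414


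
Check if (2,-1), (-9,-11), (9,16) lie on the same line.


2*(-11-16) - 9*(16+ 1) + 9*(-1+ 11)
= -54 - 153 + 90 = -117

No, not collinear (determinant = -117)


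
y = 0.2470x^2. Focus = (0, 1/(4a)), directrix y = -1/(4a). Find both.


a = 0.2470
1/(4a) = 1.0121
Focus = (0, 1.0121)
Directrix: y = -1.0121

Focus = (0, 1.0121), Directrix: y = -1.0121


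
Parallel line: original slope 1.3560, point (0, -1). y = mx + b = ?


Parallel lines have equal slopes.
m2 = 1.3560
b2 = -1 - 1.3560*0 = -1.0000

y = 1.3560x - 1.0000


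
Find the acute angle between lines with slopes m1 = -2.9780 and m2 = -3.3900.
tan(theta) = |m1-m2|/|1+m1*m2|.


m1-m2 = 0.412
1+m1*m2 = 11.09542
tan(theta) = |0.412/11.09542| = 0.037132
theta = arctan(|0.412/11.09542|) = 2.1266 degrees (acute angle)

2.1266 degrees


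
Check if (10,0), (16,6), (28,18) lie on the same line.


10*(6-18) + 16*(18-0) + 28*(0-6)
= -120 + 288 - 168 = 0

Yes, collinear (determinant = 0)


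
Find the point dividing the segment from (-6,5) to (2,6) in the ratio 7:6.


Px = (7*2 + 6*(-6))/13 = -22/13 = -1.6923
Py = (7*6 + 6*5)/13 = 72/13 = 5.5385

P = (-1.6923, 5.5385)


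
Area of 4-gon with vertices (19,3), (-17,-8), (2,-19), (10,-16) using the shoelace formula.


sum(xi*y_{i+1}) = 19*(-8) - 17*(-19) + 2*(-16) + 10*3 = 169
sum(yi*x_{i+1}) = 3*(-17) - 8*2 - 19*10 - 16*19 = -561
Area = |169 + 561|/2 = 730/2 = 365.0000

365.0000 sq units


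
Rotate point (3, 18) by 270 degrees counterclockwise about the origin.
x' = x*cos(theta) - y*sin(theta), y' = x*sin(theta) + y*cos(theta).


cos(270) = 0, sin(270) = -1
x' = 3*0 - 18*(-1) = 18
y' = 3*(-1) + 18*0 = -3

(18, -3)


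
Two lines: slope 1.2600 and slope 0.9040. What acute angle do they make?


m1-m2 = 0.356
1+m1*m2 = 2.13904
tan(theta) = |0.356/2.13904| = 0.166430
theta = arctan(|0.356/2.13904|) = 9.4491 degrees (acute angle)

9.4491 degrees


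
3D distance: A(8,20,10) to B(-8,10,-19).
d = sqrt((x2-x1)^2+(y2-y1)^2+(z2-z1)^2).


dx=-16, dy=-10, dz=-29
d = sqrt(256+100+841) = sqrt(1197) = 34.5977

34.5977


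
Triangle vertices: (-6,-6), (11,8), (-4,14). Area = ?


-6*(8-14) = 36
11*(14+ 6) = 220
-4*(-6-8) = 56
sum = 312
Area = |312|/2 = 156.0000

156.0000 sq units


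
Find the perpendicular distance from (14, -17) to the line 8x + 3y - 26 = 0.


|8*14 + 3*(-17) - 26| = |35| = 35
sqrt(64 + 9) = sqrt(73) = 8.5440
d = 35/sqrt(73) = 4.0964

4.0964


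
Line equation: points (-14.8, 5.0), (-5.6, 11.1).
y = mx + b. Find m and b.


m = (6.1)/(9.2) = 0.6630
b = y1 - m*x1 = 5.0 - (6.1*(-14.8))/(9.2) = 5.0 + 9.8130 = 14.8130

y = 0.6630x + 14.8130


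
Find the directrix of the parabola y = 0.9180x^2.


a = 0.9180
1/(4a) = 0.2723
directrix: y = -0.2723 = -0.2723

y = -0.2723


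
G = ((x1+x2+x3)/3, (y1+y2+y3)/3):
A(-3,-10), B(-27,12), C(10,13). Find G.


Gx = (-3- 27+10)/3 = -20/3 = -6.6667
Gy = (-10+12+13)/3 = 15/3 = 5.0000

G = (-6.6667, 5.0000)


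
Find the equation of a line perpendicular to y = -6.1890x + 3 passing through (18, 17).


Perpendicular slope = -1/m1 = -1/(-6.1890) = 0.1616
b2 = y0 - m2*x0 = 17 + 18/(-6.1890) = 17 - 2.9084 = 14.0916

y = 0.1616x + 14.0916


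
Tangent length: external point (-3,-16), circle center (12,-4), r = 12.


d = sqrt((-3-12)^2 + (-16+ 4)^2) = sqrt(225+144) = 19.2094
L = sqrt(369.0000 - 144) = sqrt(225.0000) = 15.0000

15.0000


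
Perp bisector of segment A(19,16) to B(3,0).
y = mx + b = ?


Midpoint = (11, 8)
Slope of AB = dy/dx = -16/(-16) = 1.0000
Perp slope = -dx/dy = -16/16 = -1.0000
b = My - (perp slope)*Mx = 8 + (-16*11)/(-16) = 8 + 11.0000 = 19.0000

y = -1.0000x + 19.0000


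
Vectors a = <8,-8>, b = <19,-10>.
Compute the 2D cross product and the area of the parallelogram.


cross = 8*(-10) + 8*19 = -80 + 152 = 72
Parallelogram area = |72| = 72

cross = 72, parallelogram area = 72


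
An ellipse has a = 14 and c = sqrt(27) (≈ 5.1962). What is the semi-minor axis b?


b^2 = 14^2 - (sqrt(27))^2 = 196 - 27 = 169
b = sqrt(169) = 13

b = 13


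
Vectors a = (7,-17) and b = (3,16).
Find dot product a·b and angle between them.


a·b = 7*3 - 17*16 = 21 - 272 = -251
|a| = sqrt(49+289) = 18.3848
|b| = sqrt(9+256) = 16.2788
cos(theta) = -251/(sqrt(338)*sqrt(265)) = -251/sqrt(89570) = -0.838673
theta = arccos(-251/sqrt(89570)) = 147.0002 degrees

a·b = -251, theta = 147.0002 deg


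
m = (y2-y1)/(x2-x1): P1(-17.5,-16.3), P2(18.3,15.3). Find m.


dy = 15.3 + 16.3 = 31.6
dx = 18.3 + 17.5 = 35.8
m = 31.6/35.8 = 0.8827

m = 0.8827


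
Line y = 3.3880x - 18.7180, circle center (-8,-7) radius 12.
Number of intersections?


Substitute y = 3.3880x - 18.7180: (x+ 8)^2 + (3.3880x- 18.7180+ 7)^2 = 144
Expand to Ax^2 + Bx + C = 0, where b-k = -11.718
A = 1+m^2 = 12.478544
B = 2(m(b-k) - h) = 2(3.3880*(-11.718) + 8) = -63.401168
C = h^2 + (b-k)^2 - r^2 = 64 + 137.311524 - 144 = 57.311524
disc = B^2-4AC = 4019.7081 - 2860.6575 = 1159.0506
disc > 0

2 intersection points


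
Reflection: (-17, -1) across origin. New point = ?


Reflection rule for origin: (-x, -y)
(-17, -1) -> (17, 1)

(17, 1)


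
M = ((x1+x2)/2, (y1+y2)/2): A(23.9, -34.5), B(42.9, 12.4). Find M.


Mx = (23.9 + 42.9)/2 = 66.8/2 = 33.4000
My = (-34.5 + 12.4)/2 = -22.1/2 = -11.0500

(33.4000, -11.0500)


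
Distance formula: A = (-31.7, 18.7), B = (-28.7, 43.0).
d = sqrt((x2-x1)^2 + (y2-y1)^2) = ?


dx = -28.7 + 31.7 = 3.0
dy = 43.0 - 18.7 = 24.3
d = sqrt(9.0 + 590.49) = sqrt(599.49) = 24.4845

24.4845


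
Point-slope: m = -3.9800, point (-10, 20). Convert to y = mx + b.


y - 20 = -3.9800(x + 10)
y = -3.9800x + 20 + 3.9800*(-10)
y = -3.9800x - 19.8000

y = -3.9800x - 19.8000


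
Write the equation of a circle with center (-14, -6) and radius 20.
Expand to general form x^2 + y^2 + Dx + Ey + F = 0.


(x+ 14)^2 + (y+ 6)^2 = 20^2
D = -2h = 28, E = -2k = 12
F = h^2+k^2-r^2 = 196+36-400 = -168

x^2 + y^2 + 28x + 12y - 168 = 0


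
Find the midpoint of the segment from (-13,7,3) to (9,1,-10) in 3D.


Mx = (-13+9)/2 = -2.0000
My = (7+1)/2 = 4.0000
Mz = (3- 10)/2 = -3.5000

M = (-2.0000, 4.0000, -3.5000)


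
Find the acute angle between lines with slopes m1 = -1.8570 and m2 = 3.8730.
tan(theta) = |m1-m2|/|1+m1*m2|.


m1-m2 = -5.73
1+m1*m2 = -6.192161
tan(theta) = |-5.73/(-6.192161)| = 0.925364
theta = arctan(|-5.73/(-6.192161)|) = 42.7800 degrees (acute angle)

42.7800 degrees


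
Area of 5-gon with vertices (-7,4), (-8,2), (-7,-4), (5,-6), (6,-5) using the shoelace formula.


sum(xi*y_{i+1}) = -7*2 - 8*(-4) - 7*(-6) + 5*(-5) + 6*4 = 59
sum(yi*x_{i+1}) = 4*(-8) + 2*(-7) - 4*5 - 6*6 - 5*(-7) = -67
Area = |59 + 67|/2 = 126/2 = 63.0000

63.0000 sq units


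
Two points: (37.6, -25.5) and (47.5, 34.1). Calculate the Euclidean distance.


dx = 47.5 - 37.6 = 9.9
dy = 34.1 + 25.5 = 59.6
d = sqrt(98.01 + 3552.16) = sqrt(3650.17) = 60.4166

60.4166


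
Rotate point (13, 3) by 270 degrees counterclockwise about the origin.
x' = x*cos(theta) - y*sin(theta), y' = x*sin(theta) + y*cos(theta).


cos(270) = 0, sin(270) = -1
x' = 13*0 - 3*(-1) = 3
y' = 13*(-1) + 3*0 = -13

(3, -13)


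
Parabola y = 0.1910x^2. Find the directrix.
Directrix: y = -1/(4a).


a = 0.1910
1/(4a) = 1.3089
directrix: y = -1.3089 = -1.3089

y = -1.3089


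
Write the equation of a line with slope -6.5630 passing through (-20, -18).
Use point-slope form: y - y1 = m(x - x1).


y + 18 = -6.5630(x + 20)
y = -6.5630x - 18 + 6.5630*(-20)
y = -6.5630x - 149.2600

y = -6.5630x - 149.2600


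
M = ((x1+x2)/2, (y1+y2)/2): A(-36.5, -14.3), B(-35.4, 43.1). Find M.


Mx = (-36.5 - 35.4)/2 = -71.9/2 = -35.9500
My = (-14.3 + 43.1)/2 = 28.8/2 = 14.4000

(-35.9500, 14.4000)


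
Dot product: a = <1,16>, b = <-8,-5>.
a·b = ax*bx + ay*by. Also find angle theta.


a·b = 1*(-8) + 16*(-5) = -8 - 80 = -88
|a| = sqrt(1+256) = 16.0312
|b| = sqrt(64+25) = 9.4340
cos(theta) = -88/(sqrt(257)*sqrt(89)) = -88/sqrt(22873) = -0.581863
theta = arccos(-88/sqrt(22873)) = 125.5817 degrees

a·b = -88, theta = 125.5817 deg


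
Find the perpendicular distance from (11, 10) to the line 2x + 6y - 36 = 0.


|2*11 + 6*10 - 36| = |46| = 46
sqrt(4 + 36) = sqrt(40) = 6.3246
d = 46/sqrt(40) = 7.2732

7.2732


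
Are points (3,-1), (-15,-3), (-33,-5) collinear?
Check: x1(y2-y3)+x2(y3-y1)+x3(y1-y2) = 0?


3*(-3+ 5) - 15*(-5+ 1) - 33*(-1+ 3)
= 6 + 60 - 66 = 0

Yes, collinear (determinant = 0)


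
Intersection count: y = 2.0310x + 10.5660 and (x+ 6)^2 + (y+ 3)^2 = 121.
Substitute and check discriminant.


Substitute y = 2.0310x + 10.5660: (x+ 6)^2 + (2.0310x+10.5660+ 3)^2 = 121
Expand to Ax^2 + Bx + C = 0, where b-k = 13.566
A = 1+m^2 = 5.124961
B = 2(m(b-k) - h) = 2(2.0310*13.566 + 6) = 67.105092
C = h^2 + (b-k)^2 - r^2 = 36 + 184.036356 - 121 = 99.036356
disc = B^2-4AC = 4503.0934 - 2030.2298 = 2472.8636
disc > 0

2 intersection points


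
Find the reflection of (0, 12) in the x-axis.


Reflection rule for x-axis: (x, -y)
(0, 12) -> (0, -12)

(0, -12)


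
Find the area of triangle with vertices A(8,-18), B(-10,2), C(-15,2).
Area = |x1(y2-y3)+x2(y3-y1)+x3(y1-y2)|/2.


8*(2-2) = 0
-10*(2+ 18) = -200
-15*(-18-2) = 300
sum = 100
Area = |100|/2 = 50.0000

50.0000 sq units


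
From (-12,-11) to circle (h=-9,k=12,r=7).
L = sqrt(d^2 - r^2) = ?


d = sqrt((-12+ 9)^2 + (-11-12)^2) = sqrt(9+529) = 23.1948
L = sqrt(538.0000 - 49) = sqrt(489.0000) = 22.1133

22.1133


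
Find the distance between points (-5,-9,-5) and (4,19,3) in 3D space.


dx=9, dy=28, dz=8
d = sqrt(81+784+64) = sqrt(929) = 30.4795

30.4795


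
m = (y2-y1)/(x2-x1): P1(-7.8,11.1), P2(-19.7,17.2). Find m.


dy = 17.2 - 11.1 = 6.1
dx = -19.7 + 7.8 = -11.9
m = 6.1/(-11.9) = -0.5126

m = -0.5126


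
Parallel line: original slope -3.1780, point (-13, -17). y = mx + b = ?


Parallel lines have equal slopes.
m2 = -3.1780
b2 = -17 + 3.1780*(-13) = -58.3140

y = -3.1780x - 58.3140


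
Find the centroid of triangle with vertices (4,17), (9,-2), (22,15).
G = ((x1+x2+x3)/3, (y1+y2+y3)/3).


Gx = (4+9+22)/3 = 35/3 = 11.6667
Gy = (17- 2+15)/3 = 30/3 = 10.0000

G = (11.6667, 10.0000)


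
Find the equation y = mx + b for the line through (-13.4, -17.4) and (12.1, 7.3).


m = (24.7)/(25.5) = 0.9686
b = y1 - m*x1 = -17.4 - (24.7*(-13.4))/(25.5) = -17.4 + 12.9796 = -4.4204

y = 0.9686x - 4.4204


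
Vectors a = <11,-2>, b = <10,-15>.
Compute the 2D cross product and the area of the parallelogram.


cross = 11*(-15) + 2*10 = -165 + 20 = -145
Parallelogram area = |-145| = 145

cross = -145, parallelogram area = 145


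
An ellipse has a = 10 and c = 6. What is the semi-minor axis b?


b^2 = 10^2 - (6)^2 = 100 - 36 = 64
b = sqrt(64) = 8

b = 8


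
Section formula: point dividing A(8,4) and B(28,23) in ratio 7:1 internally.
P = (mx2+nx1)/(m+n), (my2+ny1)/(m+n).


Px = (7*28 + 1*8)/8 = 204/8 = 25.5000
Py = (7*23 + 1*4)/8 = 165/8 = 20.6250

P = (25.5000, 20.6250)


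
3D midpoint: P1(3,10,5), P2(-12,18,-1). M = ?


Mx = (3- 12)/2 = -4.5000
My = (10+18)/2 = 14.0000
Mz = (5- 1)/2 = 2.0000

M = (-4.5000, 14.0000, 2.0000)


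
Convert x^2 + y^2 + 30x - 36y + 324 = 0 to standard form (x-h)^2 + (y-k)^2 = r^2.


h = -D/2 = -30/2 = -15
k = -E/2 = 36/2 = 18
r^2 = h^2 + k^2 - F = 225 + 324 - 324 = 225
r = 15

Center (-15, 18), radius = 15


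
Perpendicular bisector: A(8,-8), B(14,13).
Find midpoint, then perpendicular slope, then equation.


Midpoint = (11, 2.5)
Slope of AB = dy/dx = 21/6 = 3.5000
Perp slope = -dx/dy = -6/21 = -0.2857
b = My - (perp slope)*Mx = 2.5 + (6*11)/21 = 2.5 + 3.1429 = 5.6429

y = -0.2857x + 5.6429


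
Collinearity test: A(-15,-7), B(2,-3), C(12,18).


-15*(-3-18) + 2*(18+ 7) + 12*(-7+ 3)
= 315 + 50 - 48 = 317

No, not collinear (determinant = 317)


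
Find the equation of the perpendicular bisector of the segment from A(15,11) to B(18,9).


Midpoint = (16.5, 10)
Slope of AB = dy/dx = -2/3 = -0.6667
Perp slope = -dx/dy = 3/2 = 1.5000
b = My - (perp slope)*Mx = 10 + (3*16.5)/(-2) = 10 - 24.7500 = -14.7500

y = 1.5000x - 14.7500


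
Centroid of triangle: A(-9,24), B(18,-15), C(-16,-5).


Gx = (-9+18- 16)/3 = -7/3 = -2.3333
Gy = (24- 15- 5)/3 = 4/3 = 1.3333

G = (-2.3333, 1.3333)


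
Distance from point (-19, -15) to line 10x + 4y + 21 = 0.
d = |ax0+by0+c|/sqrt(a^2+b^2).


|10*(-19) + 4*(-15) + 21| = |-229| = 229
sqrt(100 + 16) = sqrt(116) = 10.7703
d = 229/sqrt(116) = 21.2621

21.2621


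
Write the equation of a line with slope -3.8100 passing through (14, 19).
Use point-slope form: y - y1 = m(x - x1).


y - 19 = -3.8100(x - 14)
y = -3.8100x + 19 + 3.8100*14
y = -3.8100x + 72.3400

y = -3.8100x + 72.3400


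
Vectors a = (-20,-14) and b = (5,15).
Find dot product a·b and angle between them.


a·b = -20*5 - 14*15 = -100 - 210 = -310
|a| = sqrt(400+196) = 24.4131
|b| = sqrt(25+225) = 15.8114
cos(theta) = -310/(sqrt(596)*sqrt(250)) = -310/sqrt(149000) = -0.803098
theta = arccos(-310/sqrt(149000)) = 143.4270 degrees

a·b = -310, theta = 143.4270 deg


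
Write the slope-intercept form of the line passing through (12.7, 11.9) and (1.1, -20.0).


m = (-31.9)/(-11.6) = 2.7500
b = y1 - m*x1 = 11.9 - (-31.9*12.7)/(-11.6) = 11.9 - 34.9250 = -23.0250

y = 2.7500x - 23.0250


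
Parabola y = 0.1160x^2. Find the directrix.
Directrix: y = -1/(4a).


a = 0.1160
1/(4a) = 2.1552
directrix: y = -2.1552 = -2.1552

y = -2.1552


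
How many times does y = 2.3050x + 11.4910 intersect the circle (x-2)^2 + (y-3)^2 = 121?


Substitute y = 2.3050x + 11.4910: (x-2)^2 + (2.3050x+11.4910-3)^2 = 121
Expand to Ax^2 + Bx + C = 0, where b-k = 8.491
A = 1+m^2 = 6.313025
B = 2(m(b-k) - h) = 2(2.3050*8.491 - 2) = 35.14351
C = h^2 + (b-k)^2 - r^2 = 4 + 72.097081 - 121 = -44.902919
disc = B^2-4AC = 1235.0663 + 1133.8930 = 2368.9593
disc > 0

2 intersection points


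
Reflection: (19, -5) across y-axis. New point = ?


Reflection rule for y-axis: (-x, y)
(19, -5) -> (-19, -5)

(-19, -5)


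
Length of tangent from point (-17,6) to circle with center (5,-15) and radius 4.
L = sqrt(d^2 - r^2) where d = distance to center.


d = sqrt((-17-5)^2 + (6+ 15)^2) = sqrt(484+441) = 30.4138
L = sqrt(925.0000 - 16) = sqrt(909.0000) = 30.1496

30.1496


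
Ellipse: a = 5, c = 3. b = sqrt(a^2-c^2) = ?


b^2 = 5^2 - (3)^2 = 25 - 9 = 16
b = sqrt(16) = 4

b = 4


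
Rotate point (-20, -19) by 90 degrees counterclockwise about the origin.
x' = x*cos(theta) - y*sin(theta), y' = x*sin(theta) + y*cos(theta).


cos(90) = 0, sin(90) = 1
x' = -20*0 + 19*1 = 19
y' = -20*1 - 19*0 = -20

(19, -20)


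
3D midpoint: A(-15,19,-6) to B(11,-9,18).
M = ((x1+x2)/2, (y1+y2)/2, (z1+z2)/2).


Mx = (-15+11)/2 = -2.0000
My = (19- 9)/2 = 5.0000
Mz = (-6+18)/2 = 6.0000

M = (-2.0000, 5.0000, 6.0000)


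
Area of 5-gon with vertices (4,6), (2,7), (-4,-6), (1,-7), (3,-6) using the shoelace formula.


sum(xi*y_{i+1}) = 4*7 + 2*(-6) - 4*(-7) + 1*(-6) + 3*6 = 56
sum(yi*x_{i+1}) = 6*2 + 7*(-4) - 6*1 - 7*3 - 6*4 = -67
Area = |56 + 67|/2 = 123/2 = 61.5000

61.5000 sq units


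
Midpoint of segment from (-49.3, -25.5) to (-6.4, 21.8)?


Mx = (-49.3 - 6.4)/2 = -55.7/2 = -27.8500
My = (-25.5 + 21.8)/2 = -3.7/2 = -1.8500

(-27.8500, -1.8500)


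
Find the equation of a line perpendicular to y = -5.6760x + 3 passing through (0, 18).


Perpendicular slope = -1/m1 = -1/(-5.6760) = 0.1762
b2 = y0 - m2*x0 = 18 + 0/(-5.6760) = 18 + 0 = 18.0000

y = 0.1762x + 18.0000


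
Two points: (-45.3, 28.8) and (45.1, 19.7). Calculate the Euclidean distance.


dx = 45.1 + 45.3 = 90.4
dy = 19.7 - 28.8 = -9.1
d = sqrt(8172.16 + 82.81) = sqrt(8254.97) = 90.8569

90.8569


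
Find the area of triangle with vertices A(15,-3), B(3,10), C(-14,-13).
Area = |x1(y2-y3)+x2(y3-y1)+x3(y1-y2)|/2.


15*(10+ 13) = 345
3*(-13+ 3) = -30
-14*(-3-10) = 182
sum = 497
Area = |497|/2 = 248.5000

248.5000 sq units


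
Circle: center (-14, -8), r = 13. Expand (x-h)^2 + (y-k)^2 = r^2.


(x+ 14)^2 + (y+ 8)^2 = 13^2
D = -2h = 28, E = -2k = 16
F = h^2+k^2-r^2 = 196+64-169 = 91

x^2 + y^2 + 28x + 16y + 91 = 0


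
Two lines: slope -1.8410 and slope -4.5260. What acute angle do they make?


m1-m2 = 2.685
1+m1*m2 = 9.332366
tan(theta) = |2.685/9.332366| = 0.287708
theta = arctan(|2.685/9.332366|) = 16.0510 degrees (acute angle)

16.0510 degrees


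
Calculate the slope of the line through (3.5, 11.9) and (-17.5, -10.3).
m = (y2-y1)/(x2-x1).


dy = -10.3 - 11.9 = -22.2
dx = -17.5 - 3.5 = -21.0
m = -22.2/(-21.0) = 1.0571

m = 1.0571


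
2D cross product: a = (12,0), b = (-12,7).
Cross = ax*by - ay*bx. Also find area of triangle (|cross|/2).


cross = 12*7 - 0*(-12) = 84 - 0 = 84
Triangle area = |84|/2 = 84/2 = 42.0000

cross = 84, triangle area = 42.0000


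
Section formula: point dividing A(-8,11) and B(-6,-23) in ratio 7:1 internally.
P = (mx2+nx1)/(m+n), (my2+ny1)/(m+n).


Px = (7*(-6) + 1*(-8))/8 = -50/8 = -6.2500
Py = (7*(-23) + 1*11)/8 = -150/8 = -18.7500

P = (-6.2500, -18.7500)


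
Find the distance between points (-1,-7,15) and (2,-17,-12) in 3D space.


dx=3, dy=-10, dz=-27
d = sqrt(9+100+729) = sqrt(838) = 28.9482

28.9482


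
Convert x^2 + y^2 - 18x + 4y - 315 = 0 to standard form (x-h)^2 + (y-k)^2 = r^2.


h = -D/2 = 18/2 = 9
k = -E/2 = -4/2 = -2
r^2 = h^2 + k^2 - F = 81 + 4 + 315 = 400
r = 20

Center (9, -2), radius = 20


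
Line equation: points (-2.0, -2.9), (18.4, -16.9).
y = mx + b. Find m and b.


m = (-14)/(20.4) = -0.6863
b = y1 - m*x1 = -2.9 - (-14*(-2.0))/(20.4) = -2.9 - 1.3725 = -4.2725

y = -0.6863x - 4.2725


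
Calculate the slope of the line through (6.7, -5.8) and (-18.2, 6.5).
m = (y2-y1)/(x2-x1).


dy = 6.5 + 5.8 = 12.3
dx = -18.2 - 6.7 = -24.9
m = 12.3/(-24.9) = -0.4940

m = -0.4940


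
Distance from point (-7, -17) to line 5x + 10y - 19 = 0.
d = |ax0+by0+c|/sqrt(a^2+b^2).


|5*(-7) + 10*(-17) - 19| = |-224| = 224
sqrt(25 + 100) = sqrt(125) = 11.1803
d = 224/sqrt(125) = 20.0352

20.0352


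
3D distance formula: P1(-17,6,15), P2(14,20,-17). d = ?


dx=31, dy=14, dz=-32
d = sqrt(961+196+1024) = sqrt(2181) = 46.7012

46.7012


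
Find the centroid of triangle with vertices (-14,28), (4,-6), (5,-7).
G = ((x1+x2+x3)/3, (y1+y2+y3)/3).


Gx = (-14+4+5)/3 = -5/3 = -1.6667
Gy = (28- 6- 7)/3 = 15/3 = 5.0000

G = (-1.6667, 5.0000)


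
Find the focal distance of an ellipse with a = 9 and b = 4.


c^2 = 9^2 - 4^2 = 81 - 16 = 65
c = sqrt(65) = 8.0623

c = 8.0623


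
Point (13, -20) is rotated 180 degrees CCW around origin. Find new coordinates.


cos(180) = -1, sin(180) = 0
x' = 13*(-1) + 20*0 = -13
y' = 13*0 - 20*(-1) = 20

(-13, 20)


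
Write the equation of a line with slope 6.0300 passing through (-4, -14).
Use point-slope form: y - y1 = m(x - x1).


y + 14 = 6.0300(x + 4)
y = 6.0300x - 14 - 6.0300*(-4)
y = 6.0300x + 10.1200

y = 6.0300x + 10.1200


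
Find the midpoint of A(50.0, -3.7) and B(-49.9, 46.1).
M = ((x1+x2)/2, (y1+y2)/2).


Mx = (50.0 - 49.9)/2 = 0.1/2 = 0.0500
My = (-3.7 + 46.1)/2 = 42.4/2 = 21.2000

(0.0500, 21.2000)


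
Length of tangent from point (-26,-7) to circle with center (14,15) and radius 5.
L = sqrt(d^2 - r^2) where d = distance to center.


d = sqrt((-26-14)^2 + (-7-15)^2) = sqrt(1600+484) = 45.6508
L = sqrt(2084.0000 - 25) = sqrt(2059.0000) = 45.3762

45.3762


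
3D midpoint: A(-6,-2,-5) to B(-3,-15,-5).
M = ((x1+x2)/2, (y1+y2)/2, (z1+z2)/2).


Mx = (-6- 3)/2 = -4.5000
My = (-2- 15)/2 = -8.5000
Mz = (-5- 5)/2 = -5.0000

M = (-4.5000, -8.5000, -5.0000)


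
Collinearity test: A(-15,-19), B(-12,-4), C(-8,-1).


-15*(-4+ 1) - 12*(-1+ 19) - 8*(-19+ 4)
= 45 - 216 + 120 = -51

No, not collinear (determinant = -51)


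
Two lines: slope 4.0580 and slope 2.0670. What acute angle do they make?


m1-m2 = 1.991
1+m1*m2 = 9.387886
tan(theta) = |1.991/9.387886| = 0.212082
theta = arctan(|1.991/9.387886|) = 11.9740 degrees (acute angle)

11.9740 degrees


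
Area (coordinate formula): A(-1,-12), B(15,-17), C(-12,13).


-1*(-17-13) = 30
15*(13+ 12) = 375
-12*(-12+ 17) = -60
sum = 345
Area = |345|/2 = 172.5000

172.5000 sq units


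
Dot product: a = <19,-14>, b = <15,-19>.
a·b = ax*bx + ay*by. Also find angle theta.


a·b = 19*15 - 14*(-19) = 285 + 266 = 551
|a| = sqrt(361+196) = 23.6008
|b| = sqrt(225+361) = 24.2074
cos(theta) = 551/(sqrt(557)*sqrt(586)) = 551/sqrt(326402) = 0.964440
theta = arccos(551/sqrt(326402)) = 15.3255 degrees

a·b = 551, theta = 15.3255 deg


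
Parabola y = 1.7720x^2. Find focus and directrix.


a = 1.7720
1/(4a) = 0.1411
Focus = (0, 0.1411)
Directrix: y = -0.1411

Focus = (0, 0.1411), Directrix: y = -0.1411


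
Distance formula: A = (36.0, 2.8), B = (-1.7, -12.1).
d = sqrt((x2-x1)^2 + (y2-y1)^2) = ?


dx = -1.7 - 36.0 = -37.7
dy = -12.1 - 2.8 = -14.9
d = sqrt(1421.29 + 222.01) = sqrt(1643.3) = 40.5376

40.5376


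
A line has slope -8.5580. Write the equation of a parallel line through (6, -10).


Parallel lines have equal slopes.
m2 = -8.5580
b2 = -10 + 8.5580*6 = 41.3480

y = -8.5580x + 41.3480


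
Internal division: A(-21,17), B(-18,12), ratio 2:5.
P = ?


Px = (2*(-18) + 5*(-21))/7 = -141/7 = -20.1429
Py = (2*12 + 5*17)/7 = 109/7 = 15.5714

P = (-20.1429, 15.5714)


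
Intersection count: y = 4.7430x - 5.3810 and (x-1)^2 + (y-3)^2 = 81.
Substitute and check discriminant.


Substitute y = 4.7430x - 5.3810: (x-1)^2 + (4.7430x- 5.3810-3)^2 = 81
Expand to Ax^2 + Bx + C = 0, where b-k = -8.381
A = 1+m^2 = 23.496049
B = 2(m(b-k) - h) = 2(4.7430*(-8.381) - 1) = -81.502166
C = h^2 + (b-k)^2 - r^2 = 1 + 70.241161 - 81 = -9.758839
disc = B^2-4AC = 6642.6031 + 917.1766 = 7559.7797
disc > 0

2 intersection points


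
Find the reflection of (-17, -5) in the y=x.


Reflection rule for y=x: (y, x)
(-17, -5) -> (-5, -17)

(-5, -17)


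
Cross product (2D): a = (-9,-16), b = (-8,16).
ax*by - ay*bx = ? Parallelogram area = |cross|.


cross = -9*16 + 16*(-8) = -144 - 128 = -272
Parallelogram area = |-272| = 272

cross = -272, parallelogram area = 272


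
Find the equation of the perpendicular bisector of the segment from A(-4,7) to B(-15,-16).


Midpoint = (-9.5, -4.5)
Slope of AB = dy/dx = -23/(-11) = 2.0909
Perp slope = -dx/dy = -11/23 = -0.4783
b = My - (perp slope)*Mx = -4.5 + (-11*(-9.5))/(-23) = -4.5 - 4.5435 = -9.0435

y = -0.4783x - 9.0435


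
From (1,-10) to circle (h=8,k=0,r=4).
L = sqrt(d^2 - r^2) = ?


d = sqrt((1-8)^2 + (-10-0)^2) = sqrt(49+100) = 12.2066
L = sqrt(149.0000 - 16) = sqrt(133.0000) = 11.5326

11.5326


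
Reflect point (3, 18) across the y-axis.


Reflection rule for y-axis: (-x, y)
(3, 18) -> (-3, 18)

(-3, 18)


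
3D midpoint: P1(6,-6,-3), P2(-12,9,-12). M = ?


Mx = (6- 12)/2 = -3.0000
My = (-6+9)/2 = 1.5000
Mz = (-3- 12)/2 = -7.5000

M = (-3.0000, 1.5000, -7.5000)


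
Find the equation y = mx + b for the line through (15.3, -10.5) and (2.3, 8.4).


m = (18.9)/(-13.0) = -1.4538
b = y1 - m*x1 = -10.5 - (18.9*15.3)/(-13.0) = -10.5 + 22.2438 = 11.7438

y = -1.4538x + 11.7438


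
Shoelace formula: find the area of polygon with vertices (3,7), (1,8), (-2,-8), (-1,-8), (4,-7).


sum(xi*y_{i+1}) = 3*8 + 1*(-8) - 2*(-8) - 1*(-7) + 4*7 = 67
sum(yi*x_{i+1}) = 7*1 + 8*(-2) - 8*(-1) - 8*4 - 7*3 = -54
Area = |67 + 54|/2 = 121/2 = 60.5000

60.5000 sq units


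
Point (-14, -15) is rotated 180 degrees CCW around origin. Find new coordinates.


cos(180) = -1, sin(180) = 0
x' = -14*(-1) + 15*0 = 14
y' = -14*0 - 15*(-1) = 15

(14, 15)


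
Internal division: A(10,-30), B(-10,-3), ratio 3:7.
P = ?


Px = (3*(-10) + 7*10)/10 = 40/10 = 4.0000
Py = (3*(-3) + 7*(-30))/10 = -219/10 = -21.9000

P = (4.0000, -21.9000)


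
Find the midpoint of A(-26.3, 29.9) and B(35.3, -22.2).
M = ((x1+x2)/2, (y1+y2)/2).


Mx = (-26.3 + 35.3)/2 = 9/2 = 4.5000
My = (29.9 - 22.2)/2 = 7.7/2 = 3.8500

(4.5000, 3.8500)


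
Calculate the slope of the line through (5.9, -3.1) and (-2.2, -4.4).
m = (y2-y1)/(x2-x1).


dy = -4.4 + 3.1 = -1.3
dx = -2.2 - 5.9 = -8.1
m = -1.3/(-8.1) = 0.1605

m = 0.1605


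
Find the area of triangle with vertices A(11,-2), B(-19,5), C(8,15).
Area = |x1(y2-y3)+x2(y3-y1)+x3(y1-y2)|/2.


11*(5-15) = -110
-19*(15+ 2) = -323
8*(-2-5) = -56
sum = -489
Area = |-489|/2 = 244.5000

244.5000 sq units


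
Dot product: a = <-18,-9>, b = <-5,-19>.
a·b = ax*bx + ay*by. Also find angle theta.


a·b = -18*(-5) - 9*(-19) = 90 + 171 = 261
|a| = sqrt(324+81) = 20.1246
|b| = sqrt(25+361) = 19.6469
cos(theta) = 261/(sqrt(405)*sqrt(386)) = 261/sqrt(156330) = 0.660115
theta = arccos(261/sqrt(156330)) = 48.6914 degrees

a·b = 261, theta = 48.6914 deg


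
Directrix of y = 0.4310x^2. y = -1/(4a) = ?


a = 0.4310
1/(4a) = 0.5800
directrix: y = -0.5800 = -0.5800

y = -0.5800


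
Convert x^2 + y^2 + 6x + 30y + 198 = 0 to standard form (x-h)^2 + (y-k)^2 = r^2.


h = -D/2 = -6/2 = -3
k = -E/2 = -30/2 = -15
r^2 = h^2 + k^2 - F = 9 + 225 - 198 = 36
r = 6

Center (-3, -15), radius = 6


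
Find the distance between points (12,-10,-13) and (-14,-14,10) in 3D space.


dx=-26, dy=-4, dz=23
d = sqrt(676+16+529) = sqrt(1221) = 34.9428

34.9428


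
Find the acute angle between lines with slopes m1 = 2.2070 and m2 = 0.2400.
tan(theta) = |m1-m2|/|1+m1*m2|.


m1-m2 = 1.967
1+m1*m2 = 1.52968
tan(theta) = |1.967/1.52968| = 1.285890
theta = arctan(|1.967/1.52968|) = 52.1288 degrees (acute angle)

52.1288 degrees


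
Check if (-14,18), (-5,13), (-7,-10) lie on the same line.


-14*(13+ 10) - 5*(-10-18) - 7*(18-13)
= -322 + 140 - 35 = -217

No, not collinear (determinant = -217)
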